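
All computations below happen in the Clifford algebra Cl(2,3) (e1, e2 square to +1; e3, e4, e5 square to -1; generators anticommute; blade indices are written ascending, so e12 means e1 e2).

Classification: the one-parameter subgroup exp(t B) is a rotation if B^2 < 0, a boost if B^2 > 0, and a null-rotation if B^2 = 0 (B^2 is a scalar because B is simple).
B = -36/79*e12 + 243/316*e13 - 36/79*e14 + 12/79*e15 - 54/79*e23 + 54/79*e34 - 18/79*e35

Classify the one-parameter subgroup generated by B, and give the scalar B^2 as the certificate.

B^2 term by term: the squares give (-36/79)^2*(e12)^2 + (243/316)^2*(e13)^2 + (-36/79)^2*(e14)^2 + (12/79)^2*(e15)^2 + (-54/79)^2*(e23)^2 + (54/79)^2*(e34)^2 + (-18/79)^2*(e35)^2 = 1296/6241*(-1) + 59049/99856*(+1) + 1296/6241*(+1) + 144/6241*(+1) + 2916/6241*(+1) + 2916/6241*(-1) + 324/6241*(-1) = 9/16 (each basis 2-blade squares to minus the product of its generators' squares); cross terms between blades sharing an index anticommute and cancel; the commuting (index-disjoint) pairs give grade-4 terms 2*c*c'*(blade product), which cancel blade by blade — e1234: -3888/6241 + 3888/6241 = 0; e1235: 1296/6241 - 1296/6241 = 0; e1345: -1296/6241 + 1296/6241 = 0 — confirming B is simple. So B^2 = 9/16.
Answer: boost, certificate B^2 = 9/16. Why this suffices: the scalar 9/16 survives any versor conjugation, so its sign alone determines the class however B is presented.


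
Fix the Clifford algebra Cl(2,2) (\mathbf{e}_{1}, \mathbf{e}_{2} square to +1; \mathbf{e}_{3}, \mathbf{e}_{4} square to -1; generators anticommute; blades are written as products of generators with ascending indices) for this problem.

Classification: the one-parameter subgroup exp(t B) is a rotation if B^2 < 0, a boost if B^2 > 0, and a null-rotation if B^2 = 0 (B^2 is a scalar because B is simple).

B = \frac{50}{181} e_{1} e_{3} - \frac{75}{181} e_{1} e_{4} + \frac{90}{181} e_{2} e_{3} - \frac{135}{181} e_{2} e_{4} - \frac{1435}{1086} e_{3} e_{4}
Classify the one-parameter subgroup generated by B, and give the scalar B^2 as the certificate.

B^2 term by term: the squares give (\frac{50}{181})^2*(e_{1} e_{3})^2 + (-\frac{75}{181})^2*(e_{1} e_{4})^2 + (\frac{90}{181})^2*(e_{2} e_{3})^2 + (-\frac{135}{181})^2*(e_{2} e_{4})^2 + (-\frac{1435}{1086})^2*(e_{3} e_{4})^2 = \frac{2500}{32761}*(+1) + \frac{5625}{32761}*(+1) + \frac{8100}{32761}*(+1) + \frac{18225}{32761}*(+1) + \frac{2059225}{1179396}*(-1) = -\frac{25}{36} (each basis 2-blade squares to minus the product of its generators' squares); cross terms between blades sharing an index anticommute and cancel; the commuting (index-disjoint) pairs give grade-4 terms 2*c*c'*(blade product), which cancel blade by blade — e_{1} e_{2} e_{3} e_{4}: \frac{13500}{32761} - \frac{13500}{32761} = 0 — confirming B is simple. So B^2 = -\frac{25}{36}.
Answer: rotation, certificate B^2 = -\frac{25}{36}. The class reads off the invariant scalar -\frac{25}{36} directly.


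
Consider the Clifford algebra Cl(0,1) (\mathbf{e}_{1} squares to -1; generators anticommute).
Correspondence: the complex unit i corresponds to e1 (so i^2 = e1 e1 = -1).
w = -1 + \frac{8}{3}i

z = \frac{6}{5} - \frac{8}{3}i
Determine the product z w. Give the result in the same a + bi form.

In blades: z = \frac{6}{5} - \frac{8}{3} e_{1}, w = -1 + \frac{8}{3} e_{1}.
Distribute z over w term by term (generator squares from the signature, products reordered to ascending indices): (\frac{6}{5})*w = -\frac{6}{5} + \frac{16}{5} e_{1}; (-\frac{8}{3} e_{1})*w = \frac{64}{9} + \frac{8}{3} e_{1}.
Sum: \frac{266}{45} + \frac{88}{15} e_{1}; translating back through the correspondence:
Answer: \frac{266}{45} + \frac{88}{15}i


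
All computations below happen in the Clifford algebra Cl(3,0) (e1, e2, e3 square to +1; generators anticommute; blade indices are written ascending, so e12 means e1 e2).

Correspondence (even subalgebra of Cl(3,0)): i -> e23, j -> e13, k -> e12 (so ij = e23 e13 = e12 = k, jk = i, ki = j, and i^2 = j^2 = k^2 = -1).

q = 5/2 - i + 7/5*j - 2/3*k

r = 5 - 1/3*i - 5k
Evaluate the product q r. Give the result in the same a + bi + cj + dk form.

In blades: q = 5/2 - 2/3*e12 + 7/5*e13 - e23, r = 5 - 5*e12 - 1/3*e23.
Distribute q over r term by term (generator squares from the signature, products reordered to ascending indices): (5/2)*r = 25/2 - 25/2*e12 - 5/6*e23; (-2/3*e12)*r = -10/3 - 10/3*e12 + 2/9*e13; (7/5*e13)*r = 7/15*e12 + 7*e13 - 7*e23; (-e23)*r = -1/3 - 5*e13 - 5*e23.
Sum: 53/6 - 461/30*e12 + 20/9*e13 - 77/6*e23; translating back through the correspondence:
Answer: 53/6 - 77/6*i + 20/9*j - 461/30*k


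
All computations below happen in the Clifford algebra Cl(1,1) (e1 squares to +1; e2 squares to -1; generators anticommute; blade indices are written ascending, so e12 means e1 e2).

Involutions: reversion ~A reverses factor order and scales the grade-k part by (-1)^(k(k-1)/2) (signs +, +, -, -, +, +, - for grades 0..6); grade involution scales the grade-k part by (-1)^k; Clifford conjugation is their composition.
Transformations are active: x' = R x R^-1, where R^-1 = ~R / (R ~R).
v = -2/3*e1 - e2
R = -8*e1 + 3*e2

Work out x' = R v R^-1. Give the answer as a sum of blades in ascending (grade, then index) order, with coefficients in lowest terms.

~R = -8*e1 + 3*e2, and R ~R = 55, so R^-1 = ~R / (55).
R v = 25/3 + 10*e12
Answer: -58/33*e1 + 21/11*e2


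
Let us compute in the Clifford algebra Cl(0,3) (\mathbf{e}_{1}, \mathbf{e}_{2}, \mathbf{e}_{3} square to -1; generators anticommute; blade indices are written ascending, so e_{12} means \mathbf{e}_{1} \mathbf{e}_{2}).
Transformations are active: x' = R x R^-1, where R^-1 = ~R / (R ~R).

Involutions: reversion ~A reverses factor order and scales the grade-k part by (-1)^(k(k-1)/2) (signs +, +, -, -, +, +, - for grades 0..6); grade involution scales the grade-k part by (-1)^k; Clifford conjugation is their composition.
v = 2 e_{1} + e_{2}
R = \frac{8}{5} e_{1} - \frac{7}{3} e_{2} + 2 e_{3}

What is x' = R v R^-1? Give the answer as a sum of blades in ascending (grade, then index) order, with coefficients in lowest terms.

~R = \frac{8}{5} e_{1} - \frac{7}{3} e_{2} + 2 e_{3}, and R ~R = -\frac{2701}{225}, so R^-1 = ~R / (-\frac{2701}{225}).
R v = -\frac{13}{15} + \frac{94}{15} e_{12} - 4 e_{13} - 2 e_{23}
Answer: -\frac{4778}{2701} e_{1} - \frac{3611}{2701} e_{2} + \frac{780}{2701} e_{3}


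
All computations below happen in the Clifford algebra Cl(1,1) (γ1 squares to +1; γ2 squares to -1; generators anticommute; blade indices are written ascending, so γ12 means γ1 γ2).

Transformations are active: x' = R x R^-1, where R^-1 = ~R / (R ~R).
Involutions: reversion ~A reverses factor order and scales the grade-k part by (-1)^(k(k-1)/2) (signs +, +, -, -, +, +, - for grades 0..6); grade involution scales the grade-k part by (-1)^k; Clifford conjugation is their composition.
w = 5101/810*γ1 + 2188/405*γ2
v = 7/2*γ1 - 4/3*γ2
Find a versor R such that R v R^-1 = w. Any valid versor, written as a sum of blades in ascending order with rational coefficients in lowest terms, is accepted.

Take R = v + w = 3968/405*γ1 + 1648/405*γ2. Because q(v) = q(w) = 377/36, conjugation by R sends v exactly to w.
Answer: 3968/405*γ1 + 1648/405*γ2


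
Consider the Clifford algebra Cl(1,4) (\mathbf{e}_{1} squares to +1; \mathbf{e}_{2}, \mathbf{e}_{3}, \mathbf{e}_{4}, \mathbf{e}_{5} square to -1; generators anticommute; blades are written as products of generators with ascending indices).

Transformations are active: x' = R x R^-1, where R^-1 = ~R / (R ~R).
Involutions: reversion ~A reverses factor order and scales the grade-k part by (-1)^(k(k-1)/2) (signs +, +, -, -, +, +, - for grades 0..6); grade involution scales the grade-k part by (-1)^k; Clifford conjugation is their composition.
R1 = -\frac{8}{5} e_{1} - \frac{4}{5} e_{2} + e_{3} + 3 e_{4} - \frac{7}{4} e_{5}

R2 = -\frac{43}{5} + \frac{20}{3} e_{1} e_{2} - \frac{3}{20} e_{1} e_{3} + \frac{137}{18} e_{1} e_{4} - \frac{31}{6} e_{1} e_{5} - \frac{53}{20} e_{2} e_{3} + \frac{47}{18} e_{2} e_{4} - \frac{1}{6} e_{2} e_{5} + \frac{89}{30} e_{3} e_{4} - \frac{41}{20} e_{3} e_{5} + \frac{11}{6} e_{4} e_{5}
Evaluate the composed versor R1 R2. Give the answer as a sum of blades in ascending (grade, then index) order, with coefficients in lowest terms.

Distribute over the terms of R1 (each basis-blade product reordered to ascending indices, repeated generators contracted through their squares):
(-\frac{8}{5} e_{1}) R2 = \frac{344}{25} e_{1} - \frac{32}{3} e_{2} + \frac{6}{25} e_{3} - \frac{548}{45} e_{4} + \frac{124}{15} e_{5} + \frac{106}{25} e_{1} e_{2} e_{3} - \frac{188}{45} e_{1} e_{2} e_{4} + \frac{4}{15} e_{1} e_{2} e_{5} - \frac{356}{75} e_{1} e_{3} e_{4} + \frac{82}{25} e_{1} e_{3} e_{5} - \frac{44}{15} e_{1} e_{4} e_{5}
(-\frac{4}{5} e_{2}) R2 = -\frac{16}{3} e_{1} + \frac{172}{25} e_{2} - \frac{53}{25} e_{3} + \frac{94}{45} e_{4} - \frac{2}{15} e_{5} - \frac{3}{25} e_{1} e_{2} e_{3} + \frac{274}{45} e_{1} e_{2} e_{4} - \frac{62}{15} e_{1} e_{2} e_{5} - \frac{178}{75} e_{2} e_{3} e_{4} + \frac{41}{25} e_{2} e_{3} e_{5} - \frac{22}{15} e_{2} e_{4} e_{5}
(e_{3}) R2 = -\frac{3}{20} e_{1} - \frac{53}{20} e_{2} - \frac{43}{5} e_{3} - \frac{89}{30} e_{4} + \frac{41}{20} e_{5} + \frac{20}{3} e_{1} e_{2} e_{3} - \frac{137}{18} e_{1} e_{3} e_{4} + \frac{31}{6} e_{1} e_{3} e_{5} - \frac{47}{18} e_{2} e_{3} e_{4} + \frac{1}{6} e_{2} e_{3} e_{5} + \frac{11}{6} e_{3} e_{4} e_{5}
(3 e_{4}) R2 = \frac{137}{6} e_{1} + \frac{47}{6} e_{2} + \frac{89}{10} e_{3} - \frac{129}{5} e_{4} - \frac{11}{2} e_{5} + 20 e_{1} e_{2} e_{4} - \frac{9}{20} e_{1} e_{3} e_{4} + \frac{31}{2} e_{1} e_{4} e_{5} - \frac{159}{20} e_{2} e_{3} e_{4} + \frac{1}{2} e_{2} e_{4} e_{5} + \frac{123}{20} e_{3} e_{4} e_{5}
(-\frac{7}{4} e_{5}) R2 = \frac{217}{24} e_{1} + \frac{7}{24} e_{2} + \frac{287}{80} e_{3} - \frac{77}{24} e_{4} + \frac{301}{20} e_{5} - \frac{35}{3} e_{1} e_{2} e_{5} + \frac{21}{80} e_{1} e_{3} e_{5} - \frac{959}{72} e_{1} e_{4} e_{5} + \frac{371}{80} e_{2} e_{3} e_{5} - \frac{329}{72} e_{2} e_{4} e_{5} - \frac{623}{120} e_{3} e_{4} e_{5}
Summing the partial products and collecting blades:
Answer: \frac{24091}{600} e_{1} + \frac{1013}{600} e_{2} + \frac{803}{400} e_{3} - \frac{15143}{360} e_{4} + \frac{296}{15} e_{5} + \frac{809}{75} e_{1} e_{2} e_{3} + \frac{986}{45} e_{1} e_{2} e_{4} - \frac{233}{15} e_{1} e_{2} e_{5} - \frac{11527}{900} e_{1} e_{3} e_{4} + \frac{10451}{1200} e_{1} e_{3} e_{5} - \frac{271}{360} e_{1} e_{4} e_{5} - \frac{11641}{900} e_{2} e_{3} e_{4} + \frac{7733}{1200} e_{2} e_{3} e_{5} - \frac{1993}{360} e_{2} e_{4} e_{5} + \frac{67}{24} e_{3} e_{4} e_{5}


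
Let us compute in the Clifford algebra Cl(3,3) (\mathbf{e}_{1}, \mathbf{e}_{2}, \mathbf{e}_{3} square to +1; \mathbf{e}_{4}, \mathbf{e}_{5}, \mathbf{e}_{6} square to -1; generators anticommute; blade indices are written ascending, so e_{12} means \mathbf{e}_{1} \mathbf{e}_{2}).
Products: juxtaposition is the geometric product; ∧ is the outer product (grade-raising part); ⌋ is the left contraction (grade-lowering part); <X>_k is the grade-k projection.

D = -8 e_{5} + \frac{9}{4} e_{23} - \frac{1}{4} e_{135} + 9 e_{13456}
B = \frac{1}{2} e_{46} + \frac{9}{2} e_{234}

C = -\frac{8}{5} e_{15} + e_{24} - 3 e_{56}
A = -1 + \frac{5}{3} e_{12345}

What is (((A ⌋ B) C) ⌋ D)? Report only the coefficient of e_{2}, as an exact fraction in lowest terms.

step 1: -\frac{1}{2} e_{46} - \frac{9}{2} e_{234}
step 2: \frac{9}{2} e_{3} - \frac{1}{2} e_{26} + \frac{3}{2} e_{45} - \frac{4}{5} e_{1456} - \frac{36}{5} e_{12345} + \frac{27}{2} e_{23456}
step 3: -\frac{81}{8} e_{2} - \frac{36}{5} e_{3} + \frac{9}{8} e_{15} - \frac{27}{2} e_{136} - \frac{81}{2} e_{1456}
Answer: -\frac{81}{8}


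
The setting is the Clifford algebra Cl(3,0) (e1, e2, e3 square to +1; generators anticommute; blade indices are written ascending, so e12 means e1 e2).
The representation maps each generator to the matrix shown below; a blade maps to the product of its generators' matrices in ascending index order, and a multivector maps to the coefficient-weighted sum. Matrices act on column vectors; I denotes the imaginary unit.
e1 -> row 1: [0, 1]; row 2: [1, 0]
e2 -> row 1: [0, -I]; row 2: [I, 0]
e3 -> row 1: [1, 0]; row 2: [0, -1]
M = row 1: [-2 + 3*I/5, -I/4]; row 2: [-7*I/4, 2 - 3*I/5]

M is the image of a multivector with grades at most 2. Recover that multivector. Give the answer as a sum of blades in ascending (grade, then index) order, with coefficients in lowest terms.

Method: 1, rho(e1), rho(e2), rho(e3) form a trace-orthogonal basis of the 2x2 complex matrices (tr(X Y) = 2 if X = Y, else 0), so M = m0*1 + m1*rho(e1) + m2*rho(e2) + m3*rho(e3) with m0 = tr(M)/2 = 0, m1 = tr(M rho(e1))/2 = -I, m2 = tr(M rho(e2))/2 = -3/4, m3 = tr(M rho(e3))/2 = -2 + 3*I/5.
Multiplying table entries, the bivector images are rho(e12) = I*rho(e3), rho(e13) = -I*rho(e2), rho(e23) = I*rho(e1); with real blade coefficients the real parts of m0..m3 are the coefficients of 1, e1, e2, e3 and the imaginary parts give the bivectors (e23: Im m1, e13: -Im m2, e12: Im m3).
Answer: -3/4*e2 - 2*e3 + 3/5*e12 - e23


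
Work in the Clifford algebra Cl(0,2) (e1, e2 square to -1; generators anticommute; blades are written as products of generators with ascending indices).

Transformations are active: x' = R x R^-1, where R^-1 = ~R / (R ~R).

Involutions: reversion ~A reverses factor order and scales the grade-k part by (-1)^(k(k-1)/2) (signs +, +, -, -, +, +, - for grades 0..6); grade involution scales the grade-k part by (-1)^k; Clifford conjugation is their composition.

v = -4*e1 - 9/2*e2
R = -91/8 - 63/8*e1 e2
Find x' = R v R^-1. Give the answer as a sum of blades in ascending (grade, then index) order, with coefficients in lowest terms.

~R = -91/8 + 63/8*e1 e2, and R ~R = 6125/32, so R^-1 = ~R / (6125/32).
R v = 161/16*e1 + 1323/16*e2
Answer: 701/250*e1 - 666/125*e2


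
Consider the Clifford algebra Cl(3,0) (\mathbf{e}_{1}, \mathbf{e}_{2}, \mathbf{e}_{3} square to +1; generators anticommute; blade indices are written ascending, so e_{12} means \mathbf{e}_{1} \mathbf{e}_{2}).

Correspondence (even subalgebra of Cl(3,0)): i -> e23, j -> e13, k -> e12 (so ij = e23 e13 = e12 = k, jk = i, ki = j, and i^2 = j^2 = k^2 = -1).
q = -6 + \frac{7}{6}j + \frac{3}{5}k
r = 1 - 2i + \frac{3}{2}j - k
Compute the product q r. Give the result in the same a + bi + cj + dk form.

In blades: q = -6 + \frac{3}{5} e_{12} + \frac{7}{6} e_{13}, r = 1 - e_{12} + \frac{3}{2} e_{13} - 2 e_{23}.
Distribute q over r term by term (generator squares from the signature, products reordered to ascending indices): (-6)*r = -6 + 6 e_{12} - 9 e_{13} + 12 e_{23}; (\frac{3}{5} e_{12})*r = \frac{3}{5} + \frac{3}{5} e_{12} - \frac{6}{5} e_{13} - \frac{9}{10} e_{23}; (\frac{7}{6} e_{13})*r = -\frac{7}{4} + \frac{7}{3} e_{12} + \frac{7}{6} e_{13} - \frac{7}{6} e_{23}.
Sum: -\frac{143}{20} + \frac{134}{15} e_{12} - \frac{271}{30} e_{13} + \frac{149}{15} e_{23}; translating back through the correspondence:
Answer: -\frac{143}{20} + \frac{149}{15}i - \frac{271}{30}j + \frac{134}{15}k


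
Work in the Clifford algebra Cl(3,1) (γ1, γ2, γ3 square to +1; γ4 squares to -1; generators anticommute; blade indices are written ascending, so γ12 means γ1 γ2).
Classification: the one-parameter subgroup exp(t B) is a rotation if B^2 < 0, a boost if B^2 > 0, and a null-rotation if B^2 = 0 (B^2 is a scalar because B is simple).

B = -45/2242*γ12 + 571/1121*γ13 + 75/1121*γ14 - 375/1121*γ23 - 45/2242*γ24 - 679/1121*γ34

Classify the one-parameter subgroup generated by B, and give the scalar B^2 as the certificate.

B^2 term by term: the squares give (-45/2242)^2*(γ12)^2 + (571/1121)^2*(γ13)^2 + (75/1121)^2*(γ14)^2 + (-375/1121)^2*(γ23)^2 + (-45/2242)^2*(γ24)^2 + (-679/1121)^2*(γ34)^2 = 2025/5026564*(-1) + 326041/1256641*(-1) + 5625/1256641*(+1) + 140625/1256641*(-1) + 2025/5026564*(+1) + 461041/1256641*(+1) = 0 (each basis 2-blade squares to minus the product of its generators' squares); cross terms between blades sharing an index anticommute and cancel; the commuting (index-disjoint) pairs give grade-4 terms 2*c*c'*(blade product), which cancel blade by blade — γ1234: 30555/1256641 + 25695/1256641 - 56250/1256641 = 0 — confirming B is simple. So B^2 = 0.
Answer: null-rotation, certificate B^2 = 0. The class reads off the invariant scalar 0 directly.


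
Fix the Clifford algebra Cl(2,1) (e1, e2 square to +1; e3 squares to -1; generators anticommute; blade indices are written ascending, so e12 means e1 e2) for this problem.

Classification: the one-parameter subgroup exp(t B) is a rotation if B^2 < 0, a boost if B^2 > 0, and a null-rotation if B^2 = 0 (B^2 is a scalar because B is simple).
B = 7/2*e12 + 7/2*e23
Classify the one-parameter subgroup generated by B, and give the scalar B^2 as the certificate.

B^2 term by term: the squares give (7/2)^2*(e12)^2 + (7/2)^2*(e23)^2 = 49/4*(-1) + 49/4*(+1) = 0 (each basis 2-blade squares to minus the product of its generators' squares); cross terms between blades sharing an index anticommute and cancel. So B^2 = 0.
Answer: null-rotation, certificate B^2 = 0. Check the certificate: B^2 = 0, and that sign is decisive whatever form B takes.


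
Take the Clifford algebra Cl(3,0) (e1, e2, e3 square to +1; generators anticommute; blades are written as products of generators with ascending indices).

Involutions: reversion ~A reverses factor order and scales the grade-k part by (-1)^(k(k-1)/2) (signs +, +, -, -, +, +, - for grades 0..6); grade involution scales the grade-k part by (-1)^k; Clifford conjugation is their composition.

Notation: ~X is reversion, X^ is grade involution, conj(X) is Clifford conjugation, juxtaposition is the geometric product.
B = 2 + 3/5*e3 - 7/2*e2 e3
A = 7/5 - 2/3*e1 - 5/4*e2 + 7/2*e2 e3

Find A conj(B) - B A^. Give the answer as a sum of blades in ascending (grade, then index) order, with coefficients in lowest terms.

first term: -189/20 - 4/3*e1 - 23/5*e2 - 1043/200*e3 + 2/5*e1 e3 + 253/20*e2 e3 - 7/3*e1 e2 e3
second term: 301/20 + 4/3*e1 + 2/5*e2 + 1043/200*e3 - 2/5*e1 e3 + 27/20*e2 e3 - 7/3*e1 e2 e3
Answer: -49/2 - 8/3*e1 - 5*e2 - 1043/100*e3 + 4/5*e1 e3 + 113/10*e2 e3


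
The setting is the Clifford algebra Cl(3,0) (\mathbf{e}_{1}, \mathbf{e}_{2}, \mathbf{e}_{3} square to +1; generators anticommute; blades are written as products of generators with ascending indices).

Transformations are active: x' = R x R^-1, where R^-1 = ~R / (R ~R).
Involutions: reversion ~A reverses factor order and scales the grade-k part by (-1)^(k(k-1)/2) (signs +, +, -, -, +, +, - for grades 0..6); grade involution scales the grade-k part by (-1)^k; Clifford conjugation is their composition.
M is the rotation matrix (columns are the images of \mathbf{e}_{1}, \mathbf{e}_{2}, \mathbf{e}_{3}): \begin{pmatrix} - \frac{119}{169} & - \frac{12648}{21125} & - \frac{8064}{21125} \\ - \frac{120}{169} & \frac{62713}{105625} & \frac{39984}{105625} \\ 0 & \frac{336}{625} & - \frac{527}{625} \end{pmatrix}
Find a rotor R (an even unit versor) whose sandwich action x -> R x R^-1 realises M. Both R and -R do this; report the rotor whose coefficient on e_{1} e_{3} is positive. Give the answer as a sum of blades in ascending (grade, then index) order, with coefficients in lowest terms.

Method: write R = a + b12*e_{1} e_{2} + b13*e_{1} e_{3} + b23*e_{2} e_{3} with a^2 + b12^2 + b13^2 + b23^2 = 1 (so R^-1 = ~R). Expanding the columns R e_j ~R gives tr M = 4a^2 - 1 and, from the antisymmetric part, M21 - M12 = -4a*b12, M13 - M31 = 4a*b13, M32 - M23 = -4a*b23.
Here tr M = -\frac{4029}{4225}, so a^2 = (1 + tr M)/4 = \frac{49}{4225} and a = ±\frac{7}{65}. Taking a = \frac{7}{65}: M21 - M12 = -\frac{2352}{21125}, M13 - M31 = -\frac{8064}{21125}, M32 - M23 = \frac{672}{4225}, giving b12 = \frac{84}{325}, b13 = -\frac{288}{325}, b23 = -\frac{24}{65}, i.e. R = \frac{7}{65} + \frac{84}{325} e_{1} e_{2} - \frac{288}{325} e_{1} e_{3} - \frac{24}{65} e_{2} e_{3}.
Its e_{1} e_{3} coefficient is negative, so report the other preimage -R.
Answer: -\frac{7}{65} - \frac{84}{325} e_{1} e_{2} + \frac{288}{325} e_{1} e_{3} + \frac{24}{65} e_{2} e_{3}. Recall the cover is two-to-one: with M of trace -\frac{4029}{4225}, both preimages act alike, and the stated e_{1} e_{3} sign chooses the sheet.


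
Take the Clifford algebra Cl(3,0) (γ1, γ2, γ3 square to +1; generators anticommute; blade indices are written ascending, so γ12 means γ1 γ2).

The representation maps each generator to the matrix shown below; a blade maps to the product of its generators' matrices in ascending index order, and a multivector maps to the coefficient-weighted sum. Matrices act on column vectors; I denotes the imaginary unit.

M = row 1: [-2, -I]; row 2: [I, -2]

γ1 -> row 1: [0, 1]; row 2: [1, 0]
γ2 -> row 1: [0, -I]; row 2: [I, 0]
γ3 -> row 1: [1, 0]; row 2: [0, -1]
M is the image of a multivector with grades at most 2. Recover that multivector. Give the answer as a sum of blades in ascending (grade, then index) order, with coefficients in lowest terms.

Method: 1, rho(γ1), rho(γ2), rho(γ3) form a trace-orthogonal basis of the 2x2 complex matrices (tr(X Y) = 2 if X = Y, else 0), so M = m0*1 + m1*rho(γ1) + m2*rho(γ2) + m3*rho(γ3) with m0 = tr(M)/2 = -2, m1 = tr(M rho(γ1))/2 = 0, m2 = tr(M rho(γ2))/2 = 1, m3 = tr(M rho(γ3))/2 = 0.
Multiplying table entries, the bivector images are rho(γ12) = I*rho(γ3), rho(γ13) = -I*rho(γ2), rho(γ23) = I*rho(γ1); with real blade coefficients the real parts of m0..m3 are the coefficients of 1, γ1, γ2, γ3 and the imaginary parts give the bivectors (γ23: Im m1, γ13: -Im m2, γ12: Im m3).
Answer: -2 + γ2


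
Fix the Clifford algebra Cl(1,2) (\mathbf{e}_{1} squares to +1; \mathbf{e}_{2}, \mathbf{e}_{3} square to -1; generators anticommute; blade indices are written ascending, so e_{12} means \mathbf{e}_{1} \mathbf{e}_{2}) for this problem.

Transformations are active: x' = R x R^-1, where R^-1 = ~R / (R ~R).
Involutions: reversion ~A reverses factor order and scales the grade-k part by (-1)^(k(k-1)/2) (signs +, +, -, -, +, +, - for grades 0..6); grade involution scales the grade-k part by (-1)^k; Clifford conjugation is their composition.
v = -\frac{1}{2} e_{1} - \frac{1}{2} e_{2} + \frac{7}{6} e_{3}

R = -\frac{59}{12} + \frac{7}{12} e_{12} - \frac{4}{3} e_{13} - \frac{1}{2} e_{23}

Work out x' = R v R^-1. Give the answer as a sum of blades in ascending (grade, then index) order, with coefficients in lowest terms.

~R = -\frac{59}{12} - \frac{7}{12} e_{12} + \frac{4}{3} e_{13} + \frac{1}{2} e_{23}, and R ~R = \frac{803}{36}, so R^-1 = ~R / (\frac{803}{36}).
R v = \frac{155}{36} e_{1} + \frac{10}{3} e_{2} - \frac{443}{72} e_{3} + \frac{19}{72} e_{123}
Answer: -\frac{6793}{4818} e_{1} - \frac{4823}{4818} e_{2} + \frac{671}{438} e_{3}


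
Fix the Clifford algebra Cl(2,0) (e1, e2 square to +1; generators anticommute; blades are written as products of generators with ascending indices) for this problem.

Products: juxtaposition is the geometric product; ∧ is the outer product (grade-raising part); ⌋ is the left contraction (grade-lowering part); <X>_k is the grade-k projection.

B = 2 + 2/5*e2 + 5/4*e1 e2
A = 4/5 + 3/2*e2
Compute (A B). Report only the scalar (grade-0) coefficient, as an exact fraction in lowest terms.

step 1: 11/5 - 15/8*e1 + 83/25*e2 + e1 e2
Answer: 11/5


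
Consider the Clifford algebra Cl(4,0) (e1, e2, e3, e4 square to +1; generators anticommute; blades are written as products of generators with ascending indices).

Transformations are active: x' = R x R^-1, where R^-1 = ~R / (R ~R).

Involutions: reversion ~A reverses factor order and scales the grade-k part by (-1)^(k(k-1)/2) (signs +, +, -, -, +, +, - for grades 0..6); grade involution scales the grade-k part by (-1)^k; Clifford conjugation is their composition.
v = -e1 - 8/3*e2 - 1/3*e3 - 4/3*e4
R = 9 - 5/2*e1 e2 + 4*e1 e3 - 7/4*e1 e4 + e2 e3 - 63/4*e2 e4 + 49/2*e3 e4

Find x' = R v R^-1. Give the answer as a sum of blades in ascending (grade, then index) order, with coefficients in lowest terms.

~R = 9 + 5/2*e1 e2 - 4*e1 e3 + 7/4*e1 e4 - e2 e3 + 63/4*e2 e4 - 49/2*e3 e4, and R ~R = 7645/8, so R^-1 = ~R / (7645/8).
R v = -4/3*e1 - 35/6*e2 - 29*e3 - 571/12*e4 + 21/2*e1 e2 e3 + 173/12*e1 e2 e4 - 365/12*e1 e3 e4 - 863/12*e2 e3 e4
Answer: -23806/22935*e1 - 8913/7645*e2 - 63067/22935*e3 - 998/22935*e4


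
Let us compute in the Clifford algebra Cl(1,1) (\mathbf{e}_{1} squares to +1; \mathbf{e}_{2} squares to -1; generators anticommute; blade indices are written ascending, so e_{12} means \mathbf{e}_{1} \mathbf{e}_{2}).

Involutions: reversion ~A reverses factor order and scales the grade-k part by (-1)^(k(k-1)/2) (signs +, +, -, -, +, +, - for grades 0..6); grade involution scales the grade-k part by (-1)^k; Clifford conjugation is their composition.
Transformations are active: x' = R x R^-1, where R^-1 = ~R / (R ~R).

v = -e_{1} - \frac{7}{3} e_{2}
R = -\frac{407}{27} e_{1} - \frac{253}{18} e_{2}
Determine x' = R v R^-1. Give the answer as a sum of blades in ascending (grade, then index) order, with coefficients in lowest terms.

~R = -\frac{407}{27} e_{1} - \frac{253}{18} e_{2}, and R ~R = \frac{86515}{2916}, so R^-1 = ~R / (\frac{86515}{2916}).
R v = -\frac{319}{18} + \frac{3421}{162} e_{12}
Answer: \frac{13591}{715} e_{1} + \frac{41023}{2145} e_{2}


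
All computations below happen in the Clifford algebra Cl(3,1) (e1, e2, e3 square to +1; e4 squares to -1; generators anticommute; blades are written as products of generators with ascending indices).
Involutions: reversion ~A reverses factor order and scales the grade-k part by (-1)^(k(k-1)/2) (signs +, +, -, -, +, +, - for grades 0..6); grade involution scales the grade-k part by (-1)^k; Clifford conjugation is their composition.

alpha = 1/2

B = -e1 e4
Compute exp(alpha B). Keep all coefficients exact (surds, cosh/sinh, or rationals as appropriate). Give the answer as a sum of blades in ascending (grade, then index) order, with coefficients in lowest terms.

B^2 = (-1)^2*(e1 e4)^2 = 1*(+1) = 1 (a basis 2-blade squares to minus the product of its generators' squares).
B^2 = 1 — B^2 > 0, so the exponential closes hyperbolically: l = 1, alpha*l = 1/2, so exp(alpha B) = cosh(1/2) + (sinh(1/2)/1)*B = cosh(1/2) + (sinh(1/2))*B.
Answer: cosh(1/2) - sinh(1/2)*e1 e4


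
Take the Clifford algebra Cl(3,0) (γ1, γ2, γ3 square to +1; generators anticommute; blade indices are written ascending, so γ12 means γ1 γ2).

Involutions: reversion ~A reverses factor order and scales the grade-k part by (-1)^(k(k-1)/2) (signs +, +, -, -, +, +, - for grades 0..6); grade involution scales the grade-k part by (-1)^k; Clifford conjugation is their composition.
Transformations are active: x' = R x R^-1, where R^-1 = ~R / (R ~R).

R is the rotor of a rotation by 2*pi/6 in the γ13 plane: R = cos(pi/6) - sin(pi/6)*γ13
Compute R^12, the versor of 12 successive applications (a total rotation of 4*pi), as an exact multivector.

Because a rotor carries half the rotation angle, composing 12 copies of this γ13-plane rotor multiplies the phase: 12*(pi/6) = 2*pi, hence R^12 = cos(2*pi) - sin(2*pi)*γ13.
cos(2*pi) = 1 and sin(2*pi) = 0, so R^12 = 1. The total rotation 4*pi is 2 full turns, so every vector returns to itself, yet the rotor is +1, back on the identity sheet (an even number of 2*pi turns).
Answer: 1


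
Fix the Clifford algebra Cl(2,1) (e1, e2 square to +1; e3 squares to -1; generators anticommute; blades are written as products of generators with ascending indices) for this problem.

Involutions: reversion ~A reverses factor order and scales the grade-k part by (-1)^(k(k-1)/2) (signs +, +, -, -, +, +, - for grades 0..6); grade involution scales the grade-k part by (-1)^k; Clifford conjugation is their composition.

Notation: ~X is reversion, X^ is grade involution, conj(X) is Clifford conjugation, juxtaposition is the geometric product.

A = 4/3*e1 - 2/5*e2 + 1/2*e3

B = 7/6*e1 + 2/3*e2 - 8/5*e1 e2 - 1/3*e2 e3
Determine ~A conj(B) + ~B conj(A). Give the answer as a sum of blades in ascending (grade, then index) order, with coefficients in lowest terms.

first term: -58/45 + 16/25*e1 + 23/10*e2 - 2/15*e3 - 61/45*e1 e2 + 7/12*e1 e3 + 1/3*e2 e3 + 56/45*e1 e2 e3
second term: -58/45 + 16/25*e1 + 23/10*e2 - 2/15*e3 + 61/45*e1 e2 - 7/12*e1 e3 - 1/3*e2 e3 - 56/45*e1 e2 e3
Answer: -116/45 + 32/25*e1 + 23/5*e2 - 4/15*e3


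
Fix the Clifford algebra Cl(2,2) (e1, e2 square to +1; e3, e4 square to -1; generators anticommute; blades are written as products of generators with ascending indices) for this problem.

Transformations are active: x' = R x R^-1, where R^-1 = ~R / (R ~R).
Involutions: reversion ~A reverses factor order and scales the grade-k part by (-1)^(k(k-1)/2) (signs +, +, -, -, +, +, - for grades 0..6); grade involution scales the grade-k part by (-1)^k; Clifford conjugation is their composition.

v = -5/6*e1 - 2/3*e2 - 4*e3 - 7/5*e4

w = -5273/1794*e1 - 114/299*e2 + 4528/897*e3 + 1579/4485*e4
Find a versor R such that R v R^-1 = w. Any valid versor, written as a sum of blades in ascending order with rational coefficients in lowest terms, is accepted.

Reasoning: v^2 = w^2 = -15139/900 since conjugation preserves the quadratic form; R = v + w = -1128/299*e1 - 940/897*e2 + 940/897*e3 - 940/897*e4 is then valid when invertible, keeping its own part and reversing (v - w)/2.
Answer: -1128/299*e1 - 940/897*e2 + 940/897*e3 - 940/897*e4


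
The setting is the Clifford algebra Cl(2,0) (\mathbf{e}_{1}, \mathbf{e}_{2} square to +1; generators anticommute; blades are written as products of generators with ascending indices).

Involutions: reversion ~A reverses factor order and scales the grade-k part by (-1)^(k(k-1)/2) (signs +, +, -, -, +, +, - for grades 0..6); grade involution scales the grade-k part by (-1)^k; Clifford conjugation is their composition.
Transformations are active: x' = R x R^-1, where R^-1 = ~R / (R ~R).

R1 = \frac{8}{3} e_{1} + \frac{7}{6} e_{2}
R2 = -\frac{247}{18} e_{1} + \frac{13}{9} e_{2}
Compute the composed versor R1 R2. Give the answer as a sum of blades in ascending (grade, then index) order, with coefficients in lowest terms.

Distribute over the terms of R1 (each basis-blade product reordered to ascending indices, repeated generators contracted through their squares):
(\frac{8}{3} e_{1}) R2 = -\frac{988}{27} + \frac{104}{27} e_{1} e_{2}
(\frac{7}{6} e_{2}) R2 = \frac{91}{54} + \frac{1729}{108} e_{1} e_{2}
Summing the partial products and collecting blades:
Answer: -\frac{1885}{54} + \frac{715}{36} e_{1} e_{2}


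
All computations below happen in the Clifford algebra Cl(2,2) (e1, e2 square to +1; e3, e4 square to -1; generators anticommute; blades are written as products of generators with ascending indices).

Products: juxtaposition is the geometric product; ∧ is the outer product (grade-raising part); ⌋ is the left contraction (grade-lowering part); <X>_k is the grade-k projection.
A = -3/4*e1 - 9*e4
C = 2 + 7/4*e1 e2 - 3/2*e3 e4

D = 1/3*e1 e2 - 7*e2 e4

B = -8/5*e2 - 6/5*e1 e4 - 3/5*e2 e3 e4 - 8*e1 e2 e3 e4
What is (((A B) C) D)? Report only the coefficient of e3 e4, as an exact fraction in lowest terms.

step 1: 54/5*e1 + 9/10*e4 + 6/5*e1 e2 - 27/5*e2 e3 - 72/5*e2 e4 + 72*e1 e2 e3 + 6*e2 e3 e4 + 9/20*e1 e2 e3 e4
step 2: -21/10 + 108/5*e1 + 279/10*e2 - 2547/20*e3 + 9/5*e4 + 123/40*e1 e2 + 189/20*e1 e3 + 126/5*e1 e4 + 54/5*e2 e3 - 369/10*e2 e4 - 63/80*e3 e4 + 144*e1 e2 e3 + 4383/40*e1 e2 e4 - 267/10*e1 e3 e4 + 12*e2 e3 e4 - 9/10*e1 e2 e3 e4
step 3: 10291/40 - 31053/40*e1 - 27/5*e2 + 36*e3 - 9273/40*e4 - 1771/10*e1 e2 - 99/10*e1 e3 - 369/40*e1 e4 - 189/80*e2 e3 + 231/10*e2 e4 + 759/10*e3 e4 - 4587/20*e1 e2 e3 - 753/5*e1 e2 e4 + 1004*e1 e3 e4 - 18007/20*e2 e3 e4 + 5271/80*e1 e2 e3 e4
Answer: 759/10


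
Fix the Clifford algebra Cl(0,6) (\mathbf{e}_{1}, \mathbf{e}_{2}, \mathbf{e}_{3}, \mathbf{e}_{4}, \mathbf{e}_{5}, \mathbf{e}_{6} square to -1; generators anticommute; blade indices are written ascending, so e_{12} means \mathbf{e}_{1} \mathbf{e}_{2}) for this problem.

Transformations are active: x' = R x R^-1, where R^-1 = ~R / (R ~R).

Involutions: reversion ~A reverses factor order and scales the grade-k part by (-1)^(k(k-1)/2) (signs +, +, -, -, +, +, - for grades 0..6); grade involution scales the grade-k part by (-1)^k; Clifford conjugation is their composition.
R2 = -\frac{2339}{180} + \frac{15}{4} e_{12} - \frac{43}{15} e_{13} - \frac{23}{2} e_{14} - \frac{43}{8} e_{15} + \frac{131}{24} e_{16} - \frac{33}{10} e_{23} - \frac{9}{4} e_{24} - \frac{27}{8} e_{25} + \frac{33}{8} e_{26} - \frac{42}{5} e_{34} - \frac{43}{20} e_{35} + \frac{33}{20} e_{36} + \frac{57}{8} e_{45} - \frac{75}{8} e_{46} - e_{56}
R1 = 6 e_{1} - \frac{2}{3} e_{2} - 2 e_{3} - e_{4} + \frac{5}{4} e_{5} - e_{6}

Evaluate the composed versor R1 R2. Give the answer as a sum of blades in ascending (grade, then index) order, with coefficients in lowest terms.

Distribute over the terms of R1 (each basis-blade product reordered to ascending indices, repeated generators contracted through their squares):
(6 e_{1}) R2 = -\frac{2339}{30} e_{1} - \frac{45}{2} e_{2} + \frac{86}{5} e_{3} + 69 e_{4} + \frac{129}{4} e_{5} - \frac{131}{4} e_{6} - \frac{99}{5} e_{123} - \frac{27}{2} e_{124} - \frac{81}{4} e_{125} + \frac{99}{4} e_{126} - \frac{252}{5} e_{134} - \frac{129}{10} e_{135} + \frac{99}{10} e_{136} + \frac{171}{4} e_{145} - \frac{225}{4} e_{146} - 6 e_{156}
(-\frac{2}{3} e_{2}) R2 = -\frac{5}{2} e_{1} + \frac{2339}{270} e_{2} - \frac{11}{5} e_{3} - \frac{3}{2} e_{4} - \frac{9}{4} e_{5} + \frac{11}{4} e_{6} - \frac{86}{45} e_{123} - \frac{23}{3} e_{124} - \frac{43}{12} e_{125} + \frac{131}{36} e_{126} + \frac{28}{5} e_{234} + \frac{43}{30} e_{235} - \frac{11}{10} e_{236} - \frac{19}{4} e_{245} + \frac{25}{4} e_{246} + \frac{2}{3} e_{256}
(-2 e_{3}) R2 = \frac{86}{15} e_{1} + \frac{33}{5} e_{2} + \frac{2339}{90} e_{3} - \frac{84}{5} e_{4} - \frac{43}{10} e_{5} + \frac{33}{10} e_{6} - \frac{15}{2} e_{123} - 23 e_{134} - \frac{43}{4} e_{135} + \frac{131}{12} e_{136} - \frac{9}{2} e_{234} - \frac{27}{4} e_{235} + \frac{33}{4} e_{236} - \frac{57}{4} e_{345} + \frac{75}{4} e_{346} + 2 e_{356}
(-e_{4}) R2 = \frac{23}{2} e_{1} + \frac{9}{4} e_{2} + \frac{42}{5} e_{3} + \frac{2339}{180} e_{4} + \frac{57}{8} e_{5} - \frac{75}{8} e_{6} - \frac{15}{4} e_{124} + \frac{43}{15} e_{134} - \frac{43}{8} e_{145} + \frac{131}{24} e_{146} + \frac{33}{10} e_{234} - \frac{27}{8} e_{245} + \frac{33}{8} e_{246} - \frac{43}{20} e_{345} + \frac{33}{20} e_{346} + e_{456}
(\frac{5}{4} e_{5}) R2 = -\frac{215}{32} e_{1} - \frac{135}{32} e_{2} - \frac{43}{16} e_{3} + \frac{285}{32} e_{4} - \frac{2339}{144} e_{5} + \frac{5}{4} e_{6} + \frac{75}{16} e_{125} - \frac{43}{12} e_{135} - \frac{115}{8} e_{145} - \frac{655}{96} e_{156} - \frac{33}{8} e_{235} - \frac{45}{16} e_{245} - \frac{165}{32} e_{256} - \frac{21}{2} e_{345} - \frac{33}{16} e_{356} + \frac{375}{32} e_{456}
(-e_{6}) R2 = -\frac{131}{24} e_{1} - \frac{33}{8} e_{2} - \frac{33}{20} e_{3} + \frac{75}{8} e_{4} + e_{5} + \frac{2339}{180} e_{6} - \frac{15}{4} e_{126} + \frac{43}{15} e_{136} + \frac{23}{2} e_{146} + \frac{43}{8} e_{156} + \frac{33}{10} e_{236} + \frac{9}{4} e_{246} + \frac{27}{8} e_{256} + \frac{42}{5} e_{346} + \frac{43}{20} e_{356} - \frac{57}{8} e_{456}
Summing the partial products and collecting blades:
Answer: -\frac{36197}{480} e_{1} - \frac{57589}{4320} e_{2} + \frac{32437}{720} e_{3} + \frac{23609}{288} e_{4} + \frac{12659}{720} e_{5} - \frac{7859}{360} e_{6} - \frac{2629}{90} e_{123} - \frac{299}{12} e_{124} - \frac{919}{48} e_{125} + \frac{887}{36} e_{126} - \frac{1058}{15} e_{134} - \frac{817}{30} e_{135} + \frac{1421}{60} e_{136} + 23 e_{145} - \frac{943}{24} e_{146} - \frac{715}{96} e_{156} + \frac{22}{5} e_{234} - \frac{1133}{120} e_{235} + \frac{209}{20} e_{236} - \frac{175}{16} e_{245} + \frac{101}{8} e_{246} - \frac{107}{96} e_{256} - \frac{269}{10} e_{345} + \frac{144}{5} e_{346} + \frac{167}{80} e_{356} + \frac{179}{32} e_{456}


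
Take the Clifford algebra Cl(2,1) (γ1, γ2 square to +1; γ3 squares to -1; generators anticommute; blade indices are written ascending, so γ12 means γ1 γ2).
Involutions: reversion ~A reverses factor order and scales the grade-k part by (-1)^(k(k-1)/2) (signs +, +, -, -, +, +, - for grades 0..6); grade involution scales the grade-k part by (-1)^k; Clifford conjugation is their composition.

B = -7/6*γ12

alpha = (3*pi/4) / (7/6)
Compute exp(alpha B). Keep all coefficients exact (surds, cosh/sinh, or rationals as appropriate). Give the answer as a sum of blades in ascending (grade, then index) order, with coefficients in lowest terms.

B^2 = (-7/6)^2*(γ12)^2 = 49/36*(-1) = -49/36 (a basis 2-blade squares to minus the product of its generators' squares).
B^2 = -49/36 — circular case — the even/odd split gives cos and sin: l = 7/6, alpha*l = 3*pi/4, so exp(alpha B) = cos(3*pi/4) + (sin(3*pi/4)/(7/6))*B = -sqrt(2)/2 + (3*sqrt(2)/7)*B.
Answer: -sqrt(2)/2 - sqrt(2)/2*γ12


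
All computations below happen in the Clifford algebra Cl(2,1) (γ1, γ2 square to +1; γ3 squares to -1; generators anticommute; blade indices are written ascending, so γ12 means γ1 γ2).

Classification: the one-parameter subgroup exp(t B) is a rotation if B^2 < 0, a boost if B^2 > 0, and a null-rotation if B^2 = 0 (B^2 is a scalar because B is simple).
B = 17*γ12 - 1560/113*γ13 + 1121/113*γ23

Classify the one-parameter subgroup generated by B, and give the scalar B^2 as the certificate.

B^2 term by term: the squares give (17)^2*(γ12)^2 + (-1560/113)^2*(γ13)^2 + (1121/113)^2*(γ23)^2 = 289*(-1) + 2433600/12769*(+1) + 1256641/12769*(+1) = 0 (each basis 2-blade squares to minus the product of its generators' squares); cross terms between blades sharing an index anticommute and cancel. So B^2 = 0.
Answer: null-rotation, certificate B^2 = 0. The class reads off the invariant scalar 0 directly.


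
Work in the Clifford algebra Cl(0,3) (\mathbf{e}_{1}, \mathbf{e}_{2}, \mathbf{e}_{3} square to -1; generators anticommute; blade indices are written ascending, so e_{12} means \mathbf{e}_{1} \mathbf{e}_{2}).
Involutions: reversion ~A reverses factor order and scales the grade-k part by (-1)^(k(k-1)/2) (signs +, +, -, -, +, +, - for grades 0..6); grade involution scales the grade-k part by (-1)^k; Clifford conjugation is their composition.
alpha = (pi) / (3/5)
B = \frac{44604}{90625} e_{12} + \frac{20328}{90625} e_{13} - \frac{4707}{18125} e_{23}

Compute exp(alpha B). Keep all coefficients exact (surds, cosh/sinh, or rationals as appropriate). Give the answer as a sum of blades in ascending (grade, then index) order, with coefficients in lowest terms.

B^2 term by term: the squares give (\frac{44604}{90625})^2*(e_{12})^2 + (\frac{20328}{90625})^2*(e_{13})^2 + (-\frac{4707}{18125})^2*(e_{23})^2 = \frac{1989516816}{8212890625}*(-1) + \frac{413227584}{8212890625}*(-1) + \frac{22155849}{328515625}*(-1) = -\frac{9}{25} (each basis 2-blade squares to minus the product of its generators' squares); cross terms between blades sharing an index anticommute and cancel. So B^2 = -\frac{9}{25}.
B^2 = -\frac{9}{25} — since the square is negative, the closed form is circular: l = \frac{3}{5}, alpha*l = \pi, so exp(alpha B) = cos(\pi) + (sin(\pi)/(\frac{3}{5}))*B = -1 + (0)*B.
Answer: -1


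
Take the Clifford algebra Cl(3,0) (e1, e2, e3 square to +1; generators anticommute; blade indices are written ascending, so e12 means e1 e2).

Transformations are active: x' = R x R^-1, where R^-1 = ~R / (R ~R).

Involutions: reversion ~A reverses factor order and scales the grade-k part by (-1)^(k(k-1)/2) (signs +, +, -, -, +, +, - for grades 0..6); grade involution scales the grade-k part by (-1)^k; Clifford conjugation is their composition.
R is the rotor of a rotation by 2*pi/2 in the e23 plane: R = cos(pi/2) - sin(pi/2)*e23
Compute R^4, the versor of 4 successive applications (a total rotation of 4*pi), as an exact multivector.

Half-angle bookkeeping: 4 applications in e23 add up to rotor phase 4*pi/2 = 2*pi, so R^4 = cos(2*pi) - sin(2*pi)*e23.
cos(2*pi) = 1 and sin(2*pi) = 0, so R^4 = 1. The total rotation 4*pi is 2 full turns, so every vector returns to itself, yet the rotor is +1, back on the identity sheet (an even number of 2*pi turns).
Answer: 1


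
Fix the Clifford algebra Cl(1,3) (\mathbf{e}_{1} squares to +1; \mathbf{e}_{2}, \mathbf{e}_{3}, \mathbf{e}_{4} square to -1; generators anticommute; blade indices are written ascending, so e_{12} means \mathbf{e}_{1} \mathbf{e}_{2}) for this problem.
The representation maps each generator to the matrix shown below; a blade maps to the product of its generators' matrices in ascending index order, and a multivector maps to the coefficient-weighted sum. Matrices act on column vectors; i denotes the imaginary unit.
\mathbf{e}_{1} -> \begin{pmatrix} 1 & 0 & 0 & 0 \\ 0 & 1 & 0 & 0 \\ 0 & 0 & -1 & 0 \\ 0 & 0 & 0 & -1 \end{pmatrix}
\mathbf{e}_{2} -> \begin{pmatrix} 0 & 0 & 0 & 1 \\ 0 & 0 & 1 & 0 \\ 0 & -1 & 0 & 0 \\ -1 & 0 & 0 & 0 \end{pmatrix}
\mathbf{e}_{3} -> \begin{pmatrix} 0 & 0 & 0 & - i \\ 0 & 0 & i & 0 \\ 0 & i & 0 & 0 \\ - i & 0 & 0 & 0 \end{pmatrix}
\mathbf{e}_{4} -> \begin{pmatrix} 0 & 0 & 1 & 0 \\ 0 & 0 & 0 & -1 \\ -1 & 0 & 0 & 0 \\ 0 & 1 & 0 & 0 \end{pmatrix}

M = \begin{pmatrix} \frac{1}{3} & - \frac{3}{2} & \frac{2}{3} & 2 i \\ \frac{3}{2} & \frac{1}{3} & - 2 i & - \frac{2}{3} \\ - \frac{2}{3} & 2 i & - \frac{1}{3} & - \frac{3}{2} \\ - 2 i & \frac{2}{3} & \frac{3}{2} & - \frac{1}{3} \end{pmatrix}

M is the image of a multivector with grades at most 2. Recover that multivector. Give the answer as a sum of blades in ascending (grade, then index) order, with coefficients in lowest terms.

Method: the blade images are trace-orthogonal — tr(rho(e_A) rho(e_B)^-1) = 4 if A = B and 0 otherwise — and rho(e_A)^-1 = (e_A)^2 * rho(e_A) with (e_A)^2 = +1 or -1, so the coefficient of e_A in the preimage is (e_A)^2 * tr(M rho(e_A))/4.
Nonzero projections over blades of grade <= 2: e_{1}: (e_{1})^2 = +1, tr(M rho(e_{1})) = \frac{4}{3}, coefficient \frac{1}{3}; e_{4}: (e_{4})^2 = -1, tr(M rho(e_{4})) = - \frac{8}{3}, coefficient \frac{2}{3}; e_{13}: (e_{13})^2 = +1, tr(M rho(e_{13})) = -8, coefficient -2; e_{24}: (e_{24})^2 = -1, tr(M rho(e_{24})) = 6, coefficient -\frac{3}{2}. Every other blade of grade <= 2 projects to 0.
Answer: \frac{1}{3} e_{1} + \frac{2}{3} e_{4} - 2 e_{13} - \frac{3}{2} e_{24}
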